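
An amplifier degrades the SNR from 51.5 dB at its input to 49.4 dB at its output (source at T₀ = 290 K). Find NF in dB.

2.1 dB

NF (dB) = SNR_in(dB) − SNR_out(dB) when the source is at T₀
NF = 51.5 − 49.4 = 2.1 dB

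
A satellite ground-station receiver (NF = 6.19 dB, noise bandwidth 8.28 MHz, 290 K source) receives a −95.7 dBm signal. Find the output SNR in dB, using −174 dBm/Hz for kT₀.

2.9 dB

Noise floor: N = −174 + 10 log₁₀(B) + NF
10 log₁₀(8.28×10⁶) = 69.18 dB
N = −174 + 69.18 + 6.19 = −98.63 dBm
SNR = P_sig − N = −95.7 − (−98.63) = 2.93 dB → 2.9 dB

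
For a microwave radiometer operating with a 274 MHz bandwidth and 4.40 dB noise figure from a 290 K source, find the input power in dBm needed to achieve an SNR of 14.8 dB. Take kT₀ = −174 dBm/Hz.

Sensitivity = −174 + 10 log₁₀(B) + NF + SNR_min
= −174 + 84.38 + 4.40 + 14.8
= −70.42 dBm → −70.4 dBm

−70.4 dBm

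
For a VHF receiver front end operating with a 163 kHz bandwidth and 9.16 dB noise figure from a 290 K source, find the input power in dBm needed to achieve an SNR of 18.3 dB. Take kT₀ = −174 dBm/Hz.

Sensitivity = −174 + 10 log₁₀(B) + NF + SNR_min
= −174 + 52.12 + 9.16 + 18.3
= −94.42 dBm → −94.4 dBm

−94.4 dBm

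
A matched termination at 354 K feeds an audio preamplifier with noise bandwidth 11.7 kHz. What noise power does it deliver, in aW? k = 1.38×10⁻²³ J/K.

57.2 aW

P_n = kTB = 1.38×10⁻²³ × 354 × 1.17×10⁴ = 5.72×10⁻¹⁷ W = 57.2 aW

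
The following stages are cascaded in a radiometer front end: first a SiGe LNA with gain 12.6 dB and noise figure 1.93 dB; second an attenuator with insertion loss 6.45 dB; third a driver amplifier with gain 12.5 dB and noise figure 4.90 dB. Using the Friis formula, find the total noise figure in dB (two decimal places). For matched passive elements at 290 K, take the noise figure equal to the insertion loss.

Convert to linear (a loss of L dB is a gain of −L dB): F_i = 10^(NF_i/10), G_i = 10^(G_i,dB/10)
  Stage 1: F_1 = 10^(1.93/10) = 1.560, G_1 = 10^(12.6/10) = 18.20
  Stage 2: F_2 = 10^(6.45/10) = 4.416, G_2 = 10^(−6.45/10) = 0.2265
  Stage 3: F_3 = 10^(4.90/10) = 3.090, G_3 = 10^(12.5/10) = 17.78
Friis cascade:
  F = 1.560 + (4.416 − 1)/18.20 + (3.090 − 1)/4.121 = 2.254
NF = 10 log₁₀(2.254) = 3.53 dB

3.53 dB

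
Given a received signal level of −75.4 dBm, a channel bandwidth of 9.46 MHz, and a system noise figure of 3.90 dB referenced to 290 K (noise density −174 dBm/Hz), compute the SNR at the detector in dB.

24.9 dB

Noise floor: N = −174 + 10 log₁₀(B) + NF
10 log₁₀(9.46×10⁶) = 69.76 dB
N = −174 + 69.76 + 3.90 = −100.34 dBm
SNR = P_sig − N = −75.4 − (−100.34) = 24.94 dB → 24.9 dB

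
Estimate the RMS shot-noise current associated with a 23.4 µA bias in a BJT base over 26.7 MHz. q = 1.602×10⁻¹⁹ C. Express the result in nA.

14.1 nA

I_n = √(2qI·B)
2qI·B = 2 × 1.602×10⁻¹⁹ × 2.34×10⁻⁵ × 2.67×10⁷ = 2.00×10⁻¹⁶ A²
I_n = √(2.00×10⁻¹⁶) = 1.41×10⁻⁸ A = 14.1 nA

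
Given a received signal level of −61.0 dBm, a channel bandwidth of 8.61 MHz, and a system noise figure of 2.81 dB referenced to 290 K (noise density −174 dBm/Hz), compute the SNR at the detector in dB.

Noise floor: N = −174 + 10 log₁₀(B) + NF
10 log₁₀(8.61×10⁶) = 69.35 dB
N = −174 + 69.35 + 2.81 = −101.84 dBm
SNR = P_sig − N = −61.0 − (−101.84) = 40.84 dB → 40.8 dB

40.8 dB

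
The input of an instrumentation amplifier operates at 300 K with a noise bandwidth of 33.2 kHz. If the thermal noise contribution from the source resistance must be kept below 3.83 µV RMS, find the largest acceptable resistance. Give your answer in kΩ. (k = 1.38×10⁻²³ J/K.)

Johnson–Nyquist: V_n = √(4kTRB) ⇒ R = V_n² / (4kTB)
4kTB = 4 × 1.38×10⁻²³ × 300 × 3.32×10⁴ = 5.50×10⁻¹⁶
R = (3.83×10⁻⁶)² / 5.50×10⁻¹⁶ = 2.67×10⁴ Ω = 26.7 kΩ

26.7 kΩ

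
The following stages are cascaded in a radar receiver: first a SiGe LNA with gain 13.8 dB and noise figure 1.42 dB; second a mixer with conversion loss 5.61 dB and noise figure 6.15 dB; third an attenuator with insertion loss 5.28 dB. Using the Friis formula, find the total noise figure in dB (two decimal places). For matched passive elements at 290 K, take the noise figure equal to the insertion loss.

Convert to linear (a loss of L dB is a gain of −L dB): F_i = 10^(NF_i/10), G_i = 10^(G_i,dB/10)
  Stage 1: F_1 = 10^(1.42/10) = 1.387, G_1 = 10^(13.8/10) = 23.99
  Stage 2: F_2 = 10^(6.15/10) = 4.121, G_2 = 10^(−5.61/10) = 0.2748
  Stage 3: F_3 = 10^(5.28/10) = 3.373, G_3 = 10^(−5.28/10) = 0.2965
Friis cascade:
  F = 1.387 + (4.121 − 1)/23.99 + (3.373 − 1)/6.592 = 1.877
NF = 10 log₁₀(1.877) = 2.73 dB

2.73 dB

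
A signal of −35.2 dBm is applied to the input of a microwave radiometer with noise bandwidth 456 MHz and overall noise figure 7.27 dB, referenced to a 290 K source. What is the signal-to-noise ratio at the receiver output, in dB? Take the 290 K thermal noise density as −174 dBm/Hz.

Noise floor: N = −174 + 10 log₁₀(B) + NF
10 log₁₀(4.56×10⁸) = 86.59 dB
N = −174 + 86.59 + 7.27 = −80.14 dBm
SNR = P_sig − N = −35.2 − (−80.14) = 44.94 dB → 44.9 dB

44.9 dB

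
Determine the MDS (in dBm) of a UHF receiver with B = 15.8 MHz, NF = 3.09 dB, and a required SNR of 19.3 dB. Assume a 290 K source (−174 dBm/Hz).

−79.6 dBm

Sensitivity = −174 + 10 log₁₀(B) + NF + SNR_min
= −174 + 71.99 + 3.09 + 19.3
= −79.62 dBm → −79.6 dBm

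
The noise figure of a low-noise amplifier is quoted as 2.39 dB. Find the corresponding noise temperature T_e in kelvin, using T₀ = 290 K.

213 K

F = 10^(2.39/10) = 1.7338
T_e = (F − 1)·T₀ = (1.7338 − 1) × 290 = 213 K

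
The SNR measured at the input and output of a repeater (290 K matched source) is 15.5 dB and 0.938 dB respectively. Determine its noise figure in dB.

14.562 dB

NF (dB) = SNR_in(dB) − SNR_out(dB) when the source is at T₀
NF = 15.5 − 0.938 = 14.562 dB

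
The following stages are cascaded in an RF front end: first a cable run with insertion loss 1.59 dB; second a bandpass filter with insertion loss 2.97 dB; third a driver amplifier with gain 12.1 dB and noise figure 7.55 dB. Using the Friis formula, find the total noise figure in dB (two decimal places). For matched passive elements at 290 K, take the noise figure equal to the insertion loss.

12.11 dB

Convert to linear (a loss of L dB is a gain of −L dB): F_i = 10^(NF_i/10), G_i = 10^(G_i,dB/10)
  Stage 1: F_1 = 10^(1.59/10) = 1.442, G_1 = 10^(−1.59/10) = 0.6934
  Stage 2: F_2 = 10^(2.97/10) = 1.982, G_2 = 10^(−2.97/10) = 0.5047
  Stage 3: F_3 = 10^(7.55/10) = 5.689, G_3 = 10^(12.1/10) = 16.22
Friis cascade:
  F = 1.442 + (1.982 − 1)/0.6934 + (5.689 − 1)/0.3499 = 16.26
NF = 10 log₁₀(16.26) = 12.11 dB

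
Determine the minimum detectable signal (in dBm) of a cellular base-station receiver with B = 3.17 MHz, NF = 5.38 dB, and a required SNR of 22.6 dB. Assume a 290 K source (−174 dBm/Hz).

Sensitivity = −174 + 10 log₁₀(B) + NF + SNR_min
= −174 + 65.01 + 5.38 + 22.6
= −81.01 dBm → −81.0 dBm

−81.0 dBm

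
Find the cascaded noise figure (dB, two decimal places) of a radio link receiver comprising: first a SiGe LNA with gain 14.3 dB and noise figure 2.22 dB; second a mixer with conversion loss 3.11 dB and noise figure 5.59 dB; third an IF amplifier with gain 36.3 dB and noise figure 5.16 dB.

Convert to linear (a loss of L dB is a gain of −L dB): F_i = 10^(NF_i/10), G_i = 10^(G_i,dB/10)
  Stage 1: F_1 = 10^(2.22/10) = 1.667, G_1 = 10^(14.3/10) = 26.92
  Stage 2: F_2 = 10^(5.59/10) = 3.622, G_2 = 10^(−3.11/10) = 0.4887
  Stage 3: F_3 = 10^(5.16/10) = 3.281, G_3 = 10^(36.3/10) = 4266
Friis cascade:
  F = 1.667 + (3.622 − 1)/26.92 + (3.281 − 1)/13.15 = 1.938
NF = 10 log₁₀(1.938) = 2.87 dB

2.87 dB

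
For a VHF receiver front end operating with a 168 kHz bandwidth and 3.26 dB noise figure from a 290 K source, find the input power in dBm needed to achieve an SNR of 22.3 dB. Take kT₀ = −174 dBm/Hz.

Sensitivity = −174 + 10 log₁₀(B) + NF + SNR_min
= −174 + 52.25 + 3.26 + 22.3
= −96.19 dBm → −96.2 dBm

−96.2 dBm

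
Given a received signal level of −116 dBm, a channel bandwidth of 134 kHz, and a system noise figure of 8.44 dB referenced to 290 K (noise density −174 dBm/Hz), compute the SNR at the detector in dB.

Noise floor: N = −174 + 10 log₁₀(B) + NF
10 log₁₀(1.34×10⁵) = 51.27 dB
N = −174 + 51.27 + 8.44 = −114.29 dBm
SNR = P_sig − N = −116 − (−114.29) = −1.71 dB → −1.7 dB

−1.7 dB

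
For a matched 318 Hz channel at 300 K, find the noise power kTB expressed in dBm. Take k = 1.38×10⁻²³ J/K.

P_n = kTB = 1.38×10⁻²³ × 300 × 3.18×10² = 1.32×10⁻¹⁸ W
In dBm: 10 log₁₀(1.32×10⁻¹⁸ / 10⁻³) = −148.8 dBm

−148.8 dBm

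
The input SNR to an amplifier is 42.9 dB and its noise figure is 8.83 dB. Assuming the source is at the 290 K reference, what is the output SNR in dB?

34.07 dB

By definition F = SNR_in/SNR_out, so in dB: SNR_out = SNR_in − NF
SNR_out = 42.9 − 8.83 = 34.07 dB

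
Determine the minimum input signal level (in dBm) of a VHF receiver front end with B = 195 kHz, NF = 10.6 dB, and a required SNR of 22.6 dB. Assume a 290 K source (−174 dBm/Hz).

Sensitivity = −174 + 10 log₁₀(B) + NF + SNR_min
= −174 + 52.9 + 10.6 + 22.6
= −87.9 dBm → −87.9 dBm

−87.9 dBm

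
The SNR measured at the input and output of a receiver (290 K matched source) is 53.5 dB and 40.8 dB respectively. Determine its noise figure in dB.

12.7 dB

NF (dB) = SNR_in(dB) − SNR_out(dB) when the source is at T₀
NF = 53.5 − 40.8 = 12.7 dB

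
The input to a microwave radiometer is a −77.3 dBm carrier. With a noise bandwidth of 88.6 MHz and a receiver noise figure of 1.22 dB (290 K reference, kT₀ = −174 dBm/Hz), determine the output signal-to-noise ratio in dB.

Noise floor: N = −174 + 10 log₁₀(B) + NF
10 log₁₀(8.86×10⁷) = 79.47 dB
N = −174 + 79.47 + 1.22 = −93.31 dBm
SNR = P_sig − N = −77.3 − (−93.31) = 16.01 dB → 16.0 dB

16.0 dB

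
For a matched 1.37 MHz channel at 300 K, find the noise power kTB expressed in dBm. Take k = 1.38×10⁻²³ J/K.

P_n = kTB = 1.38×10⁻²³ × 300 × 1.37×10⁶ = 5.67×10⁻¹⁵ W
In dBm: 10 log₁₀(5.67×10⁻¹⁵ / 10⁻³) = −112.5 dBm

−112.5 dBm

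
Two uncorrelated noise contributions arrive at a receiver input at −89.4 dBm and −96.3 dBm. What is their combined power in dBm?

Convert to linear, add, convert back:
P₁ = 1.15×10⁻¹² W, P₂ = 2.34×10⁻¹³ W
P_tot = 1.38×10⁻¹² W → 10 log₁₀(P_tot / 10⁻³) = −88.6 dBm

−88.6 dBm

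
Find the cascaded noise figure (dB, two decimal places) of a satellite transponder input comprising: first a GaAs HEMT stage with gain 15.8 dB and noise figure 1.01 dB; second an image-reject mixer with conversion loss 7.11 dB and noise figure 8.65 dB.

Convert to linear (a loss of L dB is a gain of −L dB): F_i = 10^(NF_i/10), G_i = 10^(G_i,dB/10)
  Stage 1: F_1 = 10^(1.01/10) = 1.262, G_1 = 10^(15.8/10) = 38.02
  Stage 2: F_2 = 10^(8.65/10) = 7.328, G_2 = 10^(−7.11/10) = 0.1945
Friis cascade:
  F = 1.262 + (7.328 − 1)/38.02 = 1.428
NF = 10 log₁₀(1.428) = 1.55 dB

1.55 dB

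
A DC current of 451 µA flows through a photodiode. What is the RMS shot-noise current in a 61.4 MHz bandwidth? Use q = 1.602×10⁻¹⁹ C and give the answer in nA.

I_n = √(2qI·B)
2qI·B = 2 × 1.602×10⁻¹⁹ × 4.51×10⁻⁴ × 6.14×10⁷ = 8.87×10⁻¹⁵ A²
I_n = √(8.87×10⁻¹⁵) = 9.42×10⁻⁸ A = 94.2 nA

94.2 nA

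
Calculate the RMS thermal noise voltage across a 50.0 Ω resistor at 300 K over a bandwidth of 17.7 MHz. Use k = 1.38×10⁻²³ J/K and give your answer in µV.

3.83 µV

V_n = √(4kTRB)
4kTRB = 4 × 1.38×10⁻²³ × 300 × 5.00×10¹ × 1.77×10⁷ = 1.47×10⁻¹¹ V²
V_n = √(1.47×10⁻¹¹) = 3.83×10⁻⁶ V = 3.83 µV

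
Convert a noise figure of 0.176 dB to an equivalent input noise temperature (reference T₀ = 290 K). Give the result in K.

12.0 K

F = 10^(0.176/10) = 1.04136
T_e = (F − 1)·T₀ = (1.04136 − 1) × 290 = 12.0 K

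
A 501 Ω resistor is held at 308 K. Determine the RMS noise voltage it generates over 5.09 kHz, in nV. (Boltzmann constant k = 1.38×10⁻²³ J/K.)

208 nV

V_n = √(4kTRB)
4kTRB = 4 × 1.38×10⁻²³ × 308 × 5.01×10² × 5.09×10³ = 4.34×10⁻¹⁴ V²
V_n = √(4.34×10⁻¹⁴) = 2.08×10⁻⁷ V = 208 nV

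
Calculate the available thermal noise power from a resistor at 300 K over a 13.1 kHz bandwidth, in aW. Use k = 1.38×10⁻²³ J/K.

54.2 aW

P_n = kTB = 1.38×10⁻²³ × 300 × 1.31×10⁴ = 5.42×10⁻¹⁷ W = 54.2 aW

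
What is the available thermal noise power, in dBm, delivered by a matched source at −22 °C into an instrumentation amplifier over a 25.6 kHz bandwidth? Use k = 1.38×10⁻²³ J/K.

−130.5 dBm

T = −22 °C + 273.15 = 251.15 K
P_n = kTB = 1.38×10⁻²³ × 251.15 × 2.56×10⁴ = 8.87×10⁻¹⁷ W
In dBm: 10 log₁₀(8.87×10⁻¹⁷ / 10⁻³) = −130.5 dBm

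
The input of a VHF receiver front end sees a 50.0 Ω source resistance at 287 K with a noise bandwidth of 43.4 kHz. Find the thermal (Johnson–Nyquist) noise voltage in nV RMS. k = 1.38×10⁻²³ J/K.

V_n = √(4kTRB)
4kTRB = 4 × 1.38×10⁻²³ × 287 × 5.00×10¹ × 4.34×10⁴ = 3.44×10⁻¹⁴ V²
V_n = √(3.44×10⁻¹⁴) = 1.85×10⁻⁷ V = 185 nV

185 nV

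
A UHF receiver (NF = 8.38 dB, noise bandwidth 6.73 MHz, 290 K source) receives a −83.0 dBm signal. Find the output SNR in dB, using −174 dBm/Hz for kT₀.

Noise floor: N = −174 + 10 log₁₀(B) + NF
10 log₁₀(6.73×10⁶) = 68.28 dB
N = −174 + 68.28 + 8.38 = −97.34 dBm
SNR = P_sig − N = −83.0 − (−97.34) = 14.34 dB → 14.3 dB

14.3 dB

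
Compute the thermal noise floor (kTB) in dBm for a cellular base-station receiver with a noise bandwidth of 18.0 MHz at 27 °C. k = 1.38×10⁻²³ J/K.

−101.3 dBm

T = 27 °C + 273.15 = 300.15 K
P_n = kTB = 1.38×10⁻²³ × 300.15 × 1.80×10⁷ = 7.46×10⁻¹⁴ W
In dBm: 10 log₁₀(7.46×10⁻¹⁴ / 10⁻³) = −101.3 dBm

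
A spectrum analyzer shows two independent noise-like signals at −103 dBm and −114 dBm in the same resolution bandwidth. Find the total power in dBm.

−102.7 dBm

Convert to linear, add, convert back:
P₁ = 5.01×10⁻¹⁴ W, P₂ = 3.98×10⁻¹⁵ W
P_tot = 5.41×10⁻¹⁴ W → 10 log₁₀(P_tot / 10⁻³) = −102.7 dBm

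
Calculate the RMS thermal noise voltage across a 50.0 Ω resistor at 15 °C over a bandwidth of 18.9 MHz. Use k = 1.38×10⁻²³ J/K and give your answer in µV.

T = 15 °C + 273.15 = 288.15 K
V_n = √(4kTRB)
4kTRB = 4 × 1.38×10⁻²³ × 288.15 × 5.00×10¹ × 1.89×10⁷ = 1.50×10⁻¹¹ V²
V_n = √(1.50×10⁻¹¹) = 3.88×10⁻⁶ V = 3.88 µV

3.88 µV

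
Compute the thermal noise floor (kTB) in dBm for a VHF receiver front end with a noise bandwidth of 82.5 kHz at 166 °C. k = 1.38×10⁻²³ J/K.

−123.0 dBm

T = 166 °C + 273.15 = 439.15 K
P_n = kTB = 1.38×10⁻²³ × 439.15 × 8.25×10⁴ = 5.00×10⁻¹⁶ W
In dBm: 10 log₁₀(5.00×10⁻¹⁶ / 10⁻³) = −123.0 dBm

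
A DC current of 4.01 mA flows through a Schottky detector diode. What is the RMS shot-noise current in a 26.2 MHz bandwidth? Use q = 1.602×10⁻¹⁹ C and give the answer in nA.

I_n = √(2qI·B)
2qI·B = 2 × 1.602×10⁻¹⁹ × 4.01×10⁻³ × 2.62×10⁷ = 3.37×10⁻¹⁴ A²
I_n = √(3.37×10⁻¹⁴) = 1.83×10⁻⁷ A = 183 nA

183 nA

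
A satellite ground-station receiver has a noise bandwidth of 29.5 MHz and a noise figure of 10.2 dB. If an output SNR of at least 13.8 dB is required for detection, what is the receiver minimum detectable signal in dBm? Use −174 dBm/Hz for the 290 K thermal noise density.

Sensitivity = −174 + 10 log₁₀(B) + NF + SNR_min
= −174 + 74.7 + 10.2 + 13.8
= −75.3 dBm → −75.3 dBm

−75.3 dBm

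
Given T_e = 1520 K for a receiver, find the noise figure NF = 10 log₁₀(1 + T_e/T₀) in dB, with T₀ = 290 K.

7.95 dB

F = 1 + T_e/T₀ = 1 + 1520/290 = 6.24138
NF = 10 log₁₀(6.24138) = 7.95 dB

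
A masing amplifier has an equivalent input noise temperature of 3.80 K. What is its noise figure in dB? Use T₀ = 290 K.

0.057 dB

F = 1 + T_e/T₀ = 1 + 3.80/290 = 1.0131
NF = 10 log₁₀(1.0131) = 0.057 dB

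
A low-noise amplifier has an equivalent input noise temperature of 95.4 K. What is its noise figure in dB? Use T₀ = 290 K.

F = 1 + T_e/T₀ = 1 + 95.4/290 = 1.32897
NF = 10 log₁₀(1.32897) = 1.24 dB

1.24 dB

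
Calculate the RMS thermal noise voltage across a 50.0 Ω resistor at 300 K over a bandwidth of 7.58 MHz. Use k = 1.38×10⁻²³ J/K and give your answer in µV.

2.51 µV

V_n = √(4kTRB)
4kTRB = 4 × 1.38×10⁻²³ × 300 × 5.00×10¹ × 7.58×10⁶ = 6.28×10⁻¹² V²
V_n = √(6.28×10⁻¹²) = 2.51×10⁻⁶ V = 2.51 µV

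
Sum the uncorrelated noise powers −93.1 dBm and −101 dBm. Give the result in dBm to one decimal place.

Convert to linear, add, convert back:
P₁ = 4.90×10⁻¹³ W, P₂ = 7.94×10⁻¹⁴ W
P_tot = 5.69×10⁻¹³ W → 10 log₁₀(P_tot / 10⁻³) = −92.4 dBm

−92.4 dBm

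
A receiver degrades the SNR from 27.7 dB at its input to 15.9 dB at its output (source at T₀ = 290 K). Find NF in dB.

NF (dB) = SNR_in(dB) − SNR_out(dB) when the source is at T₀
NF = 27.7 − 15.9 = 11.8 dB

11.8 dB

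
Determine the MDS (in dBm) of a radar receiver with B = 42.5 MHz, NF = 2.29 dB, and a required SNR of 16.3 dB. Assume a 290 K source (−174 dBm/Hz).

Sensitivity = −174 + 10 log₁₀(B) + NF + SNR_min
= −174 + 76.28 + 2.29 + 16.3
= −79.13 dBm → −79.1 dBm

−79.1 dBm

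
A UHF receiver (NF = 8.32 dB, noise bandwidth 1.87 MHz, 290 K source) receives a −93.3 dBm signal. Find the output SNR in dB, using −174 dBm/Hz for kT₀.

9.7 dB

Noise floor: N = −174 + 10 log₁₀(B) + NF
10 log₁₀(1.87×10⁶) = 62.72 dB
N = −174 + 62.72 + 8.32 = −102.96 dBm
SNR = P_sig − N = −93.3 − (−102.96) = 9.66 dB → 9.7 dB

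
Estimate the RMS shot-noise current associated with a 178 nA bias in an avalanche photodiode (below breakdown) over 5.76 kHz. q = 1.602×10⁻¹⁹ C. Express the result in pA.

18.1 pA

I_n = √(2qI·B)
2qI·B = 2 × 1.602×10⁻¹⁹ × 1.78×10⁻⁷ × 5.76×10³ = 3.28×10⁻²² A²
I_n = √(3.28×10⁻²²) = 1.81×10⁻¹¹ A = 18.1 pA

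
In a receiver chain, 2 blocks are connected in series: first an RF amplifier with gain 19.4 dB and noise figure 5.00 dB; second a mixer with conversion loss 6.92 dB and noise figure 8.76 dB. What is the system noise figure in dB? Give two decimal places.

5.10 dB

Convert to linear (a loss of L dB is a gain of −L dB): F_i = 10^(NF_i/10), G_i = 10^(G_i,dB/10)
  Stage 1: F_1 = 10^(5.00/10) = 3.162, G_1 = 10^(19.4/10) = 87.10
  Stage 2: F_2 = 10^(8.76/10) = 7.516, G_2 = 10^(−6.92/10) = 0.2032
Friis cascade:
  F = 3.162 + (7.516 − 1)/87.10 = 3.237
NF = 10 log₁₀(3.237) = 5.10 dB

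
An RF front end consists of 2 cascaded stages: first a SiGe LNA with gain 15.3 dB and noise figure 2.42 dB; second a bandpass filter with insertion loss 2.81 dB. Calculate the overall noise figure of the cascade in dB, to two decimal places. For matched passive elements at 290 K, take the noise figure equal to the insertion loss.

Convert to linear (a loss of L dB is a gain of −L dB): F_i = 10^(NF_i/10), G_i = 10^(G_i,dB/10)
  Stage 1: F_1 = 10^(2.42/10) = 1.746, G_1 = 10^(15.3/10) = 33.88
  Stage 2: F_2 = 10^(2.81/10) = 1.910, G_2 = 10^(−2.81/10) = 0.5236
Friis cascade:
  F = 1.746 + (1.910 − 1)/33.88 = 1.773
NF = 10 log₁₀(1.773) = 2.49 dB

2.49 dB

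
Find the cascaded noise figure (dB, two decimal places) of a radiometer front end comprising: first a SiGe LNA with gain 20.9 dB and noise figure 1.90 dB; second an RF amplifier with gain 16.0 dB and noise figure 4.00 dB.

1.93 dB

Convert to linear (a loss of L dB is a gain of −L dB): F_i = 10^(NF_i/10), G_i = 10^(G_i,dB/10)
  Stage 1: F_1 = 10^(1.90/10) = 1.549, G_1 = 10^(20.9/10) = 123.0
  Stage 2: F_2 = 10^(4.00/10) = 2.512, G_2 = 10^(16.0/10) = 39.81
Friis cascade:
  F = 1.549 + (2.512 − 1)/123.0 = 1.561
NF = 10 log₁₀(1.561) = 1.93 dB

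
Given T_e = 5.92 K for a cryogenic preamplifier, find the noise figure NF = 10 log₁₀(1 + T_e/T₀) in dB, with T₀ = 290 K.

0.088 dB

F = 1 + T_e/T₀ = 1 + 5.92/290 = 1.02041
NF = 10 log₁₀(1.02041) = 0.088 dB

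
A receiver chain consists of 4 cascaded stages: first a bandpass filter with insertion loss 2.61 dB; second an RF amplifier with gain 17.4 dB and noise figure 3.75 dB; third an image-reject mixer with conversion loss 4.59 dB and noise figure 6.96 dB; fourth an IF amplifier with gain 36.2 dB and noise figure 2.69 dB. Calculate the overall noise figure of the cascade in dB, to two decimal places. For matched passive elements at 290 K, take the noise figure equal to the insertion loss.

6.57 dB

Convert to linear (a loss of L dB is a gain of −L dB): F_i = 10^(NF_i/10), G_i = 10^(G_i,dB/10)
  Stage 1: F_1 = 10^(2.61/10) = 1.824, G_1 = 10^(−2.61/10) = 0.5483
  Stage 2: F_2 = 10^(3.75/10) = 2.371, G_2 = 10^(17.4/10) = 54.95
  Stage 3: F_3 = 10^(6.96/10) = 4.966, G_3 = 10^(−4.59/10) = 0.3475
  Stage 4: F_4 = 10^(2.69/10) = 1.858, G_4 = 10^(36.2/10) = 4169
Friis cascade:
  F = 1.824 + (2.371 − 1)/0.5483 + (4.966 − 1)/30.13 + (1.858 − 1)/10.47 = 4.539
NF = 10 log₁₀(4.539) = 6.57 dB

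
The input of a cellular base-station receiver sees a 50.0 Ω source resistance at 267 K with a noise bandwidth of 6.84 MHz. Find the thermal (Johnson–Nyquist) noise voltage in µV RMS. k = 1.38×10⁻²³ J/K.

V_n = √(4kTRB)
4kTRB = 4 × 1.38×10⁻²³ × 267 × 5.00×10¹ × 6.84×10⁶ = 5.04×10⁻¹² V²
V_n = √(5.04×10⁻¹²) = 2.25×10⁻⁶ V = 2.25 µV

2.25 µV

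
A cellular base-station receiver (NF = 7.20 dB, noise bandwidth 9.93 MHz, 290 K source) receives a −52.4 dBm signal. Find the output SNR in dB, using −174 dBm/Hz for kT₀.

44.4 dB

Noise floor: N = −174 + 10 log₁₀(B) + NF
10 log₁₀(9.93×10⁶) = 69.97 dB
N = −174 + 69.97 + 7.20 = −96.83 dBm
SNR = P_sig − N = −52.4 − (−96.83) = 44.43 dB → 44.4 dB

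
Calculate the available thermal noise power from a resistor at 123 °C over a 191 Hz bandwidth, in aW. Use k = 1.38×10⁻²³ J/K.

T = 123 °C + 273.15 = 396.15 K
P_n = kTB = 1.38×10⁻²³ × 396.15 × 1.91×10² = 1.04×10⁻¹⁸ W = 1.04 aW

1.04 aW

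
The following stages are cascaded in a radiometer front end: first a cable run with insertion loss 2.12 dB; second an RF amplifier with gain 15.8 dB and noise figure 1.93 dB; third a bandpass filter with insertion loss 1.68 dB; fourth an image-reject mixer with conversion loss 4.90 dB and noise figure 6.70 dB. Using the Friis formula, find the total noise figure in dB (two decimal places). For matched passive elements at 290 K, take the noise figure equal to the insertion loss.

4.46 dB

Convert to linear (a loss of L dB is a gain of −L dB): F_i = 10^(NF_i/10), G_i = 10^(G_i,dB/10)
  Stage 1: F_1 = 10^(2.12/10) = 1.629, G_1 = 10^(−2.12/10) = 0.6138
  Stage 2: F_2 = 10^(1.93/10) = 1.560, G_2 = 10^(15.8/10) = 38.02
  Stage 3: F_3 = 10^(1.68/10) = 1.472, G_3 = 10^(−1.68/10) = 0.6792
  Stage 4: F_4 = 10^(6.70/10) = 4.677, G_4 = 10^(−4.90/10) = 0.3236
Friis cascade:
  F = 1.629 + (1.560 − 1)/0.6138 + (1.472 − 1)/23.33 + (4.677 − 1)/15.85 = 2.793
NF = 10 log₁₀(2.793) = 4.46 dB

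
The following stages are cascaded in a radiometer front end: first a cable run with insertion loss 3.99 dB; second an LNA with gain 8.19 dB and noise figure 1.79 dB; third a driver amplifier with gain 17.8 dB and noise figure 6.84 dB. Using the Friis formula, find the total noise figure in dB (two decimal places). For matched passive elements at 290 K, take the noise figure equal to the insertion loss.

Convert to linear (a loss of L dB is a gain of −L dB): F_i = 10^(NF_i/10), G_i = 10^(G_i,dB/10)
  Stage 1: F_1 = 10^(3.99/10) = 2.506, G_1 = 10^(−3.99/10) = 0.3990
  Stage 2: F_2 = 10^(1.79/10) = 1.510, G_2 = 10^(8.19/10) = 6.592
  Stage 3: F_3 = 10^(6.84/10) = 4.831, G_3 = 10^(17.8/10) = 60.26
Friis cascade:
  F = 2.506 + (1.510 − 1)/0.3990 + (4.831 − 1)/2.630 = 5.241
NF = 10 log₁₀(5.241) = 7.19 dB

7.19 dB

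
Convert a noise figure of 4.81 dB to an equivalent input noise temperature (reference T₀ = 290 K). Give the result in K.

F = 10^(4.81/10) = 3.02691
T_e = (F − 1)·T₀ = (3.02691 − 1) × 290 = 588 K

588 K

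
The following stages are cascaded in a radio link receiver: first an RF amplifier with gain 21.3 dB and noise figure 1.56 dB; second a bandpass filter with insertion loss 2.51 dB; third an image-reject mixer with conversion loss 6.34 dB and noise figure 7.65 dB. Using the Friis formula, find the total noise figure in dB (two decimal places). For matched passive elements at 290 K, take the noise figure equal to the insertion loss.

Convert to linear (a loss of L dB is a gain of −L dB): F_i = 10^(NF_i/10), G_i = 10^(G_i,dB/10)
  Stage 1: F_1 = 10^(1.56/10) = 1.432, G_1 = 10^(21.3/10) = 134.9
  Stage 2: F_2 = 10^(2.51/10) = 1.782, G_2 = 10^(−2.51/10) = 0.5610
  Stage 3: F_3 = 10^(7.65/10) = 5.821, G_3 = 10^(−6.34/10) = 0.2323
Friis cascade:
  F = 1.432 + (1.782 − 1)/134.9 + (5.821 − 1)/75.68 = 1.502
NF = 10 log₁₀(1.502) = 1.77 dB

1.77 dB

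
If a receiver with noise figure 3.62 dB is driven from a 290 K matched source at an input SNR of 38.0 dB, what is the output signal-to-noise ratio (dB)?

By definition F = SNR_in/SNR_out, so in dB: SNR_out = SNR_in − NF
SNR_out = 38.0 − 3.62 = 34.38 dB

34.38 dB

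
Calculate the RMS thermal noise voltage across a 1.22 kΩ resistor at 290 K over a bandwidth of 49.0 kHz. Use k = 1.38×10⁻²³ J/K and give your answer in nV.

978 nV

V_n = √(4kTRB)
4kTRB = 4 × 1.38×10⁻²³ × 290 × 1.22×10³ × 4.90×10⁴ = 9.57×10⁻¹³ V²
V_n = √(9.57×10⁻¹³) = 9.78×10⁻⁷ V = 978 nV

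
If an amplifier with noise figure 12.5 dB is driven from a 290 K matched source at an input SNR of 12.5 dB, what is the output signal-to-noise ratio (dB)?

0.0 dB

By definition F = SNR_in/SNR_out, so in dB: SNR_out = SNR_in − NF
SNR_out = 12.5 − 12.5 = 0.0 dB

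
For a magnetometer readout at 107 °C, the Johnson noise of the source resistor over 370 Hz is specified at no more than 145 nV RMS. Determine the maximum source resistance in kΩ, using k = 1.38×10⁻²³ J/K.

2.71 kΩ

T = 107 °C + 273.15 = 380.15 K
Johnson–Nyquist: V_n = √(4kTRB) ⇒ R = V_n² / (4kTB)
4kTB = 4 × 1.38×10⁻²³ × 380.15 × 3.70×10² = 7.76×10⁻¹⁸
R = (1.45×10⁻⁷)² / 7.76×10⁻¹⁸ = 2.71×10³ Ω = 2.71 kΩ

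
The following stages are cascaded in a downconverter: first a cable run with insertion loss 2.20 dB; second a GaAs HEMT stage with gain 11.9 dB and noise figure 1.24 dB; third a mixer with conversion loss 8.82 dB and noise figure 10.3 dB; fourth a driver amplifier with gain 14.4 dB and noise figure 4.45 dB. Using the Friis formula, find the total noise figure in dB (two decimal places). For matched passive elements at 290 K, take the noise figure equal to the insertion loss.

Convert to linear (a loss of L dB is a gain of −L dB): F_i = 10^(NF_i/10), G_i = 10^(G_i,dB/10)
  Stage 1: F_1 = 10^(2.20/10) = 1.660, G_1 = 10^(−2.20/10) = 0.6026
  Stage 2: F_2 = 10^(1.24/10) = 1.330, G_2 = 10^(11.9/10) = 15.49
  Stage 3: F_3 = 10^(10.3/10) = 10.72, G_3 = 10^(−8.82/10) = 0.1312
  Stage 4: F_4 = 10^(4.45/10) = 2.786, G_4 = 10^(14.4/10) = 27.54
Friis cascade:
  F = 1.660 + (1.330 − 1)/0.6026 + (10.72 − 1)/9.333 + (2.786 − 1)/1.225 = 4.708
NF = 10 log₁₀(4.708) = 6.73 dB

6.73 dB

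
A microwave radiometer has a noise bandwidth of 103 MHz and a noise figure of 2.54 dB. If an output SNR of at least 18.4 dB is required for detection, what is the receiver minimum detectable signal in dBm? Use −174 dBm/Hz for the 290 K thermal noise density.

Sensitivity = −174 + 10 log₁₀(B) + NF + SNR_min
= −174 + 80.13 + 2.54 + 18.4
= −72.93 dBm → −72.9 dBm

−72.9 dBm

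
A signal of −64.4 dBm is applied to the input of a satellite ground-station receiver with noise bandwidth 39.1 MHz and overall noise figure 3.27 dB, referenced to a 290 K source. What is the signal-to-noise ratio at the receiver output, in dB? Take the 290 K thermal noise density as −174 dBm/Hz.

Noise floor: N = −174 + 10 log₁₀(B) + NF
10 log₁₀(3.91×10⁷) = 75.92 dB
N = −174 + 75.92 + 3.27 = −94.81 dBm
SNR = P_sig − N = −64.4 − (−94.81) = 30.41 dB → 30.4 dB

30.4 dB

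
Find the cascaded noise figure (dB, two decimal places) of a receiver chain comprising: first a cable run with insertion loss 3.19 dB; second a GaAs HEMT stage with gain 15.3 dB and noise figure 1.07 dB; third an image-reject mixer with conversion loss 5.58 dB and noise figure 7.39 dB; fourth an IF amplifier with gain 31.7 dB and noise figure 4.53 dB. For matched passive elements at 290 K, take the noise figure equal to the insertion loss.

Convert to linear (a loss of L dB is a gain of −L dB): F_i = 10^(NF_i/10), G_i = 10^(G_i,dB/10)
  Stage 1: F_1 = 10^(3.19/10) = 2.084, G_1 = 10^(−3.19/10) = 0.4797
  Stage 2: F_2 = 10^(1.07/10) = 1.279, G_2 = 10^(15.3/10) = 33.88
  Stage 3: F_3 = 10^(7.39/10) = 5.483, G_3 = 10^(−5.58/10) = 0.2767
  Stage 4: F_4 = 10^(4.53/10) = 2.838, G_4 = 10^(31.7/10) = 1479
Friis cascade:
  F = 2.084 + (1.279 − 1)/0.4797 + (5.483 − 1)/16.26 + (2.838 − 1)/4.498 = 3.351
NF = 10 log₁₀(3.351) = 5.25 dB

5.25 dB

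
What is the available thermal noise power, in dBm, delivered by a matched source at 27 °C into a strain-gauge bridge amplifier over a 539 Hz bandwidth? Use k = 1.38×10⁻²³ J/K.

−146.5 dBm

T = 27 °C + 273.15 = 300.15 K
P_n = kTB = 1.38×10⁻²³ × 300.15 × 5.39×10² = 2.23×10⁻¹⁸ W
In dBm: 10 log₁₀(2.23×10⁻¹⁸ / 10⁻³) = −146.5 dBm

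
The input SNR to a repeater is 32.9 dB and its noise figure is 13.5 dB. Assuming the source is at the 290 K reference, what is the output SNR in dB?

By definition F = SNR_in/SNR_out, so in dB: SNR_out = SNR_in − NF
SNR_out = 32.9 − 13.5 = 19.4 dB

19.4 dB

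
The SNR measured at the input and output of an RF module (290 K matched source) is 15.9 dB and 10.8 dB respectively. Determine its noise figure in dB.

NF (dB) = SNR_in(dB) − SNR_out(dB) when the source is at T₀
NF = 15.9 − 10.8 = 5.1 dB

5.1 dB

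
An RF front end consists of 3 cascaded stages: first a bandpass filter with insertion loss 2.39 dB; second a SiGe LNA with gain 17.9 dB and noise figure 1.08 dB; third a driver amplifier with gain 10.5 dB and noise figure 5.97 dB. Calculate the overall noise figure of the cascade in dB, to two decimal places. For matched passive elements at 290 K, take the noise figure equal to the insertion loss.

3.63 dB

Convert to linear (a loss of L dB is a gain of −L dB): F_i = 10^(NF_i/10), G_i = 10^(G_i,dB/10)
  Stage 1: F_1 = 10^(2.39/10) = 1.734, G_1 = 10^(−2.39/10) = 0.5768
  Stage 2: F_2 = 10^(1.08/10) = 1.282, G_2 = 10^(17.9/10) = 61.66
  Stage 3: F_3 = 10^(5.97/10) = 3.954, G_3 = 10^(10.5/10) = 11.22
Friis cascade:
  F = 1.734 + (1.282 − 1)/0.5768 + (3.954 − 1)/35.56 = 2.306
NF = 10 log₁₀(2.306) = 3.63 dB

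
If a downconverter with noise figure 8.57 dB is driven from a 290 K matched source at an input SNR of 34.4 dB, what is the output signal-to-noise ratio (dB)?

25.83 dB

By definition F = SNR_in/SNR_out, so in dB: SNR_out = SNR_in − NF
SNR_out = 34.4 − 8.57 = 25.83 dB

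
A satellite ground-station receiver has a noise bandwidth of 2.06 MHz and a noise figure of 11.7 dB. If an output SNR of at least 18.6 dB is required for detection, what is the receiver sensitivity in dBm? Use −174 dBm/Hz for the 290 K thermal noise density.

Sensitivity = −174 + 10 log₁₀(B) + NF + SNR_min
= −174 + 63.14 + 11.7 + 18.6
= −80.56 dBm → −80.6 dBm

−80.6 dBm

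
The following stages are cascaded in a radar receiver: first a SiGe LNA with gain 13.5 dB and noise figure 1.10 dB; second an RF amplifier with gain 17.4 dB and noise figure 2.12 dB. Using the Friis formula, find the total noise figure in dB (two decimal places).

1.19 dB

Convert to linear (a loss of L dB is a gain of −L dB): F_i = 10^(NF_i/10), G_i = 10^(G_i,dB/10)
  Stage 1: F_1 = 10^(1.10/10) = 1.288, G_1 = 10^(13.5/10) = 22.39
  Stage 2: F_2 = 10^(2.12/10) = 1.629, G_2 = 10^(17.4/10) = 54.95
Friis cascade:
  F = 1.288 + (1.629 − 1)/22.39 = 1.316
NF = 10 log₁₀(1.316) = 1.19 dB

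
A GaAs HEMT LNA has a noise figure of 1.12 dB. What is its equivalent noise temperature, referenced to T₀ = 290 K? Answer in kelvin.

85.3 K

F = 10^(1.12/10) = 1.2942
T_e = (F − 1)·T₀ = (1.2942 − 1) × 290 = 85.3 K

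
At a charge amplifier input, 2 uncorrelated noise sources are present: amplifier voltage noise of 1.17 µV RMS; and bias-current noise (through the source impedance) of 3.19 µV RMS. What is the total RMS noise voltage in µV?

Uncorrelated sources add in power (mean-square): V_tot = √(ΣV_i²)
V_tot = √[(1.17×10⁻⁶)² + (3.19×10⁻⁶)²] = 3.40×10⁻⁶ V = 3.40 µV

3.40 µV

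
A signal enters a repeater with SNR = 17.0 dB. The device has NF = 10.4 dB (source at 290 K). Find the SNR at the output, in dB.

By definition F = SNR_in/SNR_out, so in dB: SNR_out = SNR_in − NF
SNR_out = 17.0 − 10.4 = 6.6 dB

6.6 dB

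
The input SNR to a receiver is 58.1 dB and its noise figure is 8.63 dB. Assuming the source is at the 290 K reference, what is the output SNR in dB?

By definition F = SNR_in/SNR_out, so in dB: SNR_out = SNR_in − NF
SNR_out = 58.1 − 8.63 = 49.47 dB

49.47 dB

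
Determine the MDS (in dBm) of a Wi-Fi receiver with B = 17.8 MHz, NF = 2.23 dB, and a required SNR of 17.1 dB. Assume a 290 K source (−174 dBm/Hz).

−82.2 dBm

Sensitivity = −174 + 10 log₁₀(B) + NF + SNR_min
= −174 + 72.5 + 2.23 + 17.1
= −82.17 dBm → −82.2 dBm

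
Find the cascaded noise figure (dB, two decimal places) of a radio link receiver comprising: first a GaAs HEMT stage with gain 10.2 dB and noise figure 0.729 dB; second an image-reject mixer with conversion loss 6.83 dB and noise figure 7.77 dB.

Convert to linear (a loss of L dB is a gain of −L dB): F_i = 10^(NF_i/10), G_i = 10^(G_i,dB/10)
  Stage 1: F_1 = 10^(0.729/10) = 1.183, G_1 = 10^(10.2/10) = 10.47
  Stage 2: F_2 = 10^(7.77/10) = 5.984, G_2 = 10^(−6.83/10) = 0.2075
Friis cascade:
  F = 1.183 + (5.984 − 1)/10.47 = 1.659
NF = 10 log₁₀(1.659) = 2.20 dB

2.20 dB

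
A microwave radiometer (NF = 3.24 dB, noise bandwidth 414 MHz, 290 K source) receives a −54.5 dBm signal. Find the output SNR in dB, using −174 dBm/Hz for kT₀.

30.1 dB

Noise floor: N = −174 + 10 log₁₀(B) + NF
10 log₁₀(4.14×10⁸) = 86.17 dB
N = −174 + 86.17 + 3.24 = −84.59 dBm
SNR = P_sig − N = −54.5 − (−84.59) = 30.09 dB → 30.1 dB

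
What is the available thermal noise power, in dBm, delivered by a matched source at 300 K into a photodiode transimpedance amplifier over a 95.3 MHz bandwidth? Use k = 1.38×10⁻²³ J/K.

P_n = kTB = 1.38×10⁻²³ × 300 × 9.53×10⁷ = 3.95×10⁻¹³ W
In dBm: 10 log₁₀(3.95×10⁻¹³ / 10⁻³) = −94.0 dBm

−94.0 dBm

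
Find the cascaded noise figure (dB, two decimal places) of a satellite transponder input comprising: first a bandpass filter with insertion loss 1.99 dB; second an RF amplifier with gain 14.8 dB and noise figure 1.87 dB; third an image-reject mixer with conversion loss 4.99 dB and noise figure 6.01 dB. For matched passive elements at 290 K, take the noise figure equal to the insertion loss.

4.13 dB

Convert to linear (a loss of L dB is a gain of −L dB): F_i = 10^(NF_i/10), G_i = 10^(G_i,dB/10)
  Stage 1: F_1 = 10^(1.99/10) = 1.581, G_1 = 10^(−1.99/10) = 0.6324
  Stage 2: F_2 = 10^(1.87/10) = 1.538, G_2 = 10^(14.8/10) = 30.20
  Stage 3: F_3 = 10^(6.01/10) = 3.990, G_3 = 10^(−4.99/10) = 0.3170
Friis cascade:
  F = 1.581 + (1.538 − 1)/0.6324 + (3.990 − 1)/19.10 = 2.589
NF = 10 log₁₀(2.589) = 4.13 dB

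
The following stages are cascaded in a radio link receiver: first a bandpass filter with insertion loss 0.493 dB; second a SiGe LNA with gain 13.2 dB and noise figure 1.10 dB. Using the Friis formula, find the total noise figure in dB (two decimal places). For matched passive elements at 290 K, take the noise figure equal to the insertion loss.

1.59 dB

Convert to linear (a loss of L dB is a gain of −L dB): F_i = 10^(NF_i/10), G_i = 10^(G_i,dB/10)
  Stage 1: F_1 = 10^(0.493/10) = 1.120, G_1 = 10^(−0.493/10) = 0.8927
  Stage 2: F_2 = 10^(1.10/10) = 1.288, G_2 = 10^(13.2/10) = 20.89
Friis cascade:
  F = 1.120 + (1.288 − 1)/0.8927 = 1.443
NF = 10 log₁₀(1.443) = 1.59 dB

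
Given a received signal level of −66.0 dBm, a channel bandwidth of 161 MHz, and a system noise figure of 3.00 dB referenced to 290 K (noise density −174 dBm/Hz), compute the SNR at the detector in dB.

22.9 dB

Noise floor: N = −174 + 10 log₁₀(B) + NF
10 log₁₀(1.61×10⁸) = 82.07 dB
N = −174 + 82.07 + 3.00 = −88.93 dBm
SNR = P_sig − N = −66.0 − (−88.93) = 22.93 dB → 22.9 dB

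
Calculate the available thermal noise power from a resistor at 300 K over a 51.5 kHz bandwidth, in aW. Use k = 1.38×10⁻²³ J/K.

P_n = kTB = 1.38×10⁻²³ × 300 × 5.15×10⁴ = 2.13×10⁻¹⁶ W = 213 aW

213 aW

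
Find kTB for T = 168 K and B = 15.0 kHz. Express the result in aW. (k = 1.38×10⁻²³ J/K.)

P_n = kTB = 1.38×10⁻²³ × 168 × 1.50×10⁴ = 3.48×10⁻¹⁷ W = 34.8 aW

34.8 aW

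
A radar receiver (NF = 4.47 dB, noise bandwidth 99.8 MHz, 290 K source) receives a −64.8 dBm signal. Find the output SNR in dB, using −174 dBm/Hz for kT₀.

24.7 dB

Noise floor: N = −174 + 10 log₁₀(B) + NF
10 log₁₀(9.98×10⁷) = 79.99 dB
N = −174 + 79.99 + 4.47 = −89.54 dBm
SNR = P_sig − N = −64.8 − (−89.54) = 24.74 dB → 24.7 dB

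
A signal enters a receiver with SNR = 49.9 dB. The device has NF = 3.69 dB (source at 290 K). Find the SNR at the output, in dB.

By definition F = SNR_in/SNR_out, so in dB: SNR_out = SNR_in − NF
SNR_out = 49.9 − 3.69 = 46.21 dB

46.21 dB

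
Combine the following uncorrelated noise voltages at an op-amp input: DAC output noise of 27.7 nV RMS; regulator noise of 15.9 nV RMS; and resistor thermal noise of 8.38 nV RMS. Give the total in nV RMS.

Uncorrelated sources add in power (mean-square): V_tot = √(ΣV_i²)
V_tot = √[(2.77×10⁻⁸)² + (1.59×10⁻⁸)² + (8.38×10⁻⁹)²] = 3.30×10⁻⁸ V = 33.0 nV

33.0 nV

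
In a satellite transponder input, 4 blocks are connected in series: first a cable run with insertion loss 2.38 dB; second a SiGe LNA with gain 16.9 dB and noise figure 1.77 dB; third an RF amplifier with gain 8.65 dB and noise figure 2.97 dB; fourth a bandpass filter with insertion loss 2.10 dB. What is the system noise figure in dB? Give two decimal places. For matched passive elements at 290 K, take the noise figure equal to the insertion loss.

4.21 dB

Convert to linear (a loss of L dB is a gain of −L dB): F_i = 10^(NF_i/10), G_i = 10^(G_i,dB/10)
  Stage 1: F_1 = 10^(2.38/10) = 1.730, G_1 = 10^(−2.38/10) = 0.5781
  Stage 2: F_2 = 10^(1.77/10) = 1.503, G_2 = 10^(16.9/10) = 48.98
  Stage 3: F_3 = 10^(2.97/10) = 1.982, G_3 = 10^(8.65/10) = 7.328
  Stage 4: F_4 = 10^(2.10/10) = 1.622, G_4 = 10^(−2.10/10) = 0.6166
Friis cascade:
  F = 1.730 + (1.503 − 1)/0.5781 + (1.982 − 1)/28.31 + (1.622 − 1)/207.5 = 2.638
NF = 10 log₁₀(2.638) = 4.21 dB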